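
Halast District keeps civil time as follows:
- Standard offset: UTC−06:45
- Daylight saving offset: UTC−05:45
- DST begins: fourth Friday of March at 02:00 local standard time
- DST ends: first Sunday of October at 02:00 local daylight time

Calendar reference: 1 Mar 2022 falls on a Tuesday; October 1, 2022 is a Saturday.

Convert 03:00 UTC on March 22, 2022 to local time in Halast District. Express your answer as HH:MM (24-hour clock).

1 March 2022 is a Tuesday, so the first Friday is March 4 and the fourth is March 25.
1 October 2022 is a Saturday, so the first Sunday is October 2.
At the standard offset (UTC−06:45), 03:00 UTC − 6h45m = 20:15 Halast District standard time (rolling into the previous day, 21 March 2022).
The standard-time date in Halast District, March 21, 2022, does not fall between 25 March and 2 October, so daylight saving is not in effect and Halast District is at UTC−06:45.
03:00 UTC − 6h45m = 20:15 local (rolling into the previous day, 21 March 2022).

20:15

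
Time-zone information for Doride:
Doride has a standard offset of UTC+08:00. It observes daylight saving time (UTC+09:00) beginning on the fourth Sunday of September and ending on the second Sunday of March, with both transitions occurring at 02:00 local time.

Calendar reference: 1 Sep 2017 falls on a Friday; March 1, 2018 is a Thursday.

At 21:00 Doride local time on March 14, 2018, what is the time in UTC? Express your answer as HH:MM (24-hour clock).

13:00

1 September 2017 is a Friday, so the first Sunday is September 3 and the fourth is September 24.
1 March 2018 is a Thursday, so the first Sunday is March 4 and the second is March 11.
March 14, 2018 is outside the daylight-saving period (24 September 2017 – 11 March 2018), so Doride is on standard time, UTC+08:00.
21:00 local − 8h = 13:00 UTC.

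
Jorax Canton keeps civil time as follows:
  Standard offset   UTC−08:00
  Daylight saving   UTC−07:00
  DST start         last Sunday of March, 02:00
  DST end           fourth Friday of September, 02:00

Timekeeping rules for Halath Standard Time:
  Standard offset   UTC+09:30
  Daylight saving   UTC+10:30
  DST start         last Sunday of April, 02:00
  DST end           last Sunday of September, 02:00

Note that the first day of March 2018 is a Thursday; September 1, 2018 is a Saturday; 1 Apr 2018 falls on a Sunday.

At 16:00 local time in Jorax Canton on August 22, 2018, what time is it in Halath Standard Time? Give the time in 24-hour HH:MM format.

1 March 2018 is a Thursday, so Sundays fall on 4, 11, 18, 25; the last is March 25.
1 September 2018 is a Saturday, so the first Friday is September 7 and the fourth is September 28.
August 22, 2018 lies within the daylight-saving period (25 March – 28 September), so Jorax Canton is on daylight time, UTC−07:00.
16:00 Jorax Canton + 7h = 23:00 UTC.
1 April 2018 is a Sunday, so Sundays fall on 1, 8, 15, 22, 29; the last is April 29.
1 September 2018 is a Saturday, so Sundays fall on 2, 9, 16, 23, 30; the last is September 30.
At the standard offset (UTC+09:30), 23:00 UTC + 9h30m = 08:30 Halath Standard Time standard time (rolling into the next day, 23 August 2018).
The standard-time date in Halath Standard Time, August 23, 2018, falls between 29 April and 30 September, so daylight saving is in effect and Halath Standard Time is at UTC+10:30.
23:00 UTC + 10h30m = 09:30 Halath Standard Time (rolling into the next day, 23 August 2018).

09:30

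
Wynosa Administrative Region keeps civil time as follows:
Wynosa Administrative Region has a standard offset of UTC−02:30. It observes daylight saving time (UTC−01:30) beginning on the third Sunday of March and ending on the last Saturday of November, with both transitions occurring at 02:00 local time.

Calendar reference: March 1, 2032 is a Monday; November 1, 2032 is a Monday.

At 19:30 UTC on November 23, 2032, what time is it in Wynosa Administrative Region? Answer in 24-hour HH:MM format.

18:00

1 March 2032 is a Monday, so the first Sunday is March 7 and the third is March 21.
1 November 2032 is a Monday, so Saturdays fall on 6, 13, 20, 27; the last is November 27.
At the standard offset (UTC−02:30), 19:30 UTC − 2h30m = 17:00 Wynosa Administrative Region standard time.
The standard-time date in Wynosa Administrative Region, November 23, 2032, lies within the daylight-saving period (21 March – 27 November), so Wynosa Administrative Region is on daylight time, UTC−01:30.
19:30 UTC − 1h30m = 18:00 local.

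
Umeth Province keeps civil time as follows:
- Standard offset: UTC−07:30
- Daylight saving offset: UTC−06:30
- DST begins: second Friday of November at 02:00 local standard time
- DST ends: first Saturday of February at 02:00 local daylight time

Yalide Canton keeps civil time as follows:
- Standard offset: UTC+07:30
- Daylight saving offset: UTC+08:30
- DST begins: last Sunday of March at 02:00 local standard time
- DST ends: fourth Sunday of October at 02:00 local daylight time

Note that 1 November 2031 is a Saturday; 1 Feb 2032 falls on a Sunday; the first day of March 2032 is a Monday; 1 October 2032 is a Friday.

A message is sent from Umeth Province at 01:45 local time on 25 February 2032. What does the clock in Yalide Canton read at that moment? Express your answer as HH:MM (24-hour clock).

16:45

1 November 2031 is a Saturday, so the first Friday is November 7 and the second is November 14.
1 February 2032 is a Sunday, so the first Saturday is February 7.
Daylight saving runs 14 November 2031 – 7 February 2032; 25 February 2032 is outside that window, so Umeth Province is on standard time at UTC−07:30.
01:45 Umeth Province + 7h30m = 09:15 UTC.
1 March 2032 is a Monday, so Sundays fall on 7, 14, 21, 28; the last is March 28.
1 October 2032 is a Friday, so the first Sunday is October 3 and the fourth is October 24.
At the standard offset (UTC+07:30), 09:15 UTC + 7h30m = 16:45 Yalide Canton standard time.
The standard-time date in Yalide Canton, 25 February 2032, is outside the daylight-saving period (28 March – 24 October), so Yalide Canton is on standard time, UTC+07:30.
09:15 UTC + 7h30m = 16:45 Yalide Canton.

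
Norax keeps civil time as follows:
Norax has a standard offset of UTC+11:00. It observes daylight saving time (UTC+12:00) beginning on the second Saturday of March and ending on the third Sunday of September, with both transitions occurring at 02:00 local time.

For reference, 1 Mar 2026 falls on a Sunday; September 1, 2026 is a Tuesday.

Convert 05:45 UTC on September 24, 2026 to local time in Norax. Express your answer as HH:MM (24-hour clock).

16:45

1 March 2026 is a Sunday, so the first Saturday is March 7 and the second is March 14.
1 September 2026 is a Tuesday, so the first Sunday is September 6 and the third is September 20.
At the standard offset (UTC+11:00), 05:45 UTC + 11h = 16:45 Norax standard time.
The standard-time date in Norax, September 24, 2026, does not fall between 14 March and 20 September, so daylight saving is not in effect and Norax is at UTC+11:00.
05:45 UTC + 11h = 16:45 local.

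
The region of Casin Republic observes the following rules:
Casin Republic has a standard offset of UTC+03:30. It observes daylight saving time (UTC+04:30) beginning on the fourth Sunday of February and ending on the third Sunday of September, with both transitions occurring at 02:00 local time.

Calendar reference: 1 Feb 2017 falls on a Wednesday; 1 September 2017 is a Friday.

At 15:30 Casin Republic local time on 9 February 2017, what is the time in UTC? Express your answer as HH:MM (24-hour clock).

12:00

1 February 2017 is a Wednesday, so the first Sunday is February 5 and the fourth is February 26.
1 September 2017 is a Friday, so the first Sunday is September 3 and the third is September 17.
9 February 2017 does not fall between 26 February and 17 September, so daylight saving is not in effect and Casin Republic is at UTC+03:30.
15:30 local − 3h30m = 12:00 UTC.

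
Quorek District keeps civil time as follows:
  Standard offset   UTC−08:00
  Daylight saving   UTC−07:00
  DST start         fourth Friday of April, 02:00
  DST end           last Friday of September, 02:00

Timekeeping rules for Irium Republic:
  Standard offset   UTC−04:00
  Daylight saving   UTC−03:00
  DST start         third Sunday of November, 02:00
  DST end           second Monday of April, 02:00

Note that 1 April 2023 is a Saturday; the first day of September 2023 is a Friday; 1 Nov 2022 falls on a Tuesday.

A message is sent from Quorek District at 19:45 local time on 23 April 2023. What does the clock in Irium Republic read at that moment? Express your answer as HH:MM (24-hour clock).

1 April 2023 is a Saturday, so the first Friday is April 7 and the fourth is April 28.
1 September 2023 is a Friday, so Fridays fall on 1, 8, 15, 22, 29; the last is September 29.
Daylight saving runs 28 April – 29 September; 23 April 2023 is outside that window, so Quorek District is on standard time at UTC−08:00.
19:45 Quorek District + 8h = 03:45 UTC (rolling into the next day, 24 April 2023).
1 November 2022 is a Tuesday, so the first Sunday is November 6 and the third is November 20.
1 April 2023 is a Saturday, so the first Monday is April 3 and the second is April 10.
At the standard offset (UTC−04:00), 03:45 UTC − 4h = 23:45 Irium Republic standard time (rolling into the previous day, 23 April 2023).
The standard-time date in Irium Republic, 23 April 2023, is outside the daylight-saving period (20 November 2022 – 10 April 2023), so Irium Republic is on standard time, UTC−04:00.
03:45 UTC − 4h = 23:45 Irium Republic (rolling into the previous day, 23 April 2023).

23:45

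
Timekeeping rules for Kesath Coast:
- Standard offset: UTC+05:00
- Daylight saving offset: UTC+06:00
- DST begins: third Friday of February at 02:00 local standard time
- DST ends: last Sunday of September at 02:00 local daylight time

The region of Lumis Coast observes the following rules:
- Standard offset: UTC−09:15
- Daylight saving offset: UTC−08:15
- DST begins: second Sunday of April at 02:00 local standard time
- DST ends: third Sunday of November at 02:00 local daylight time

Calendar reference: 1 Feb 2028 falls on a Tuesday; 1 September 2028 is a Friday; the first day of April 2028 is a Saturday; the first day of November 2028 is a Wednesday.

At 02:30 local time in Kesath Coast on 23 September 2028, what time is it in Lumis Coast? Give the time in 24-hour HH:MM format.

1 February 2028 is a Tuesday, so the first Friday is February 4 and the third is February 18.
1 September 2028 is a Friday, so Sundays fall on 3, 10, 17, 24; the last is September 24.
23 September 2028 falls between 18 February and 24 September, so daylight saving is in effect and Kesath Coast is at UTC+06:00.
02:30 Kesath Coast − 6h = 20:30 UTC (rolling into the previous day, 22 September 2028).
1 April 2028 is a Saturday, so the first Sunday is April 2 and the second is April 9.
1 November 2028 is a Wednesday, so the first Sunday is November 5 and the third is November 19.
At the standard offset (UTC−09:15), 20:30 UTC − 9h15m = 11:15 Lumis Coast standard time.
The standard-time date in Lumis Coast, 22 September 2028, lies within the daylight-saving period (9 April – 19 November), so Lumis Coast is on daylight time, UTC−08:15.
20:30 UTC − 8h15m = 12:15 Lumis Coast.

12:15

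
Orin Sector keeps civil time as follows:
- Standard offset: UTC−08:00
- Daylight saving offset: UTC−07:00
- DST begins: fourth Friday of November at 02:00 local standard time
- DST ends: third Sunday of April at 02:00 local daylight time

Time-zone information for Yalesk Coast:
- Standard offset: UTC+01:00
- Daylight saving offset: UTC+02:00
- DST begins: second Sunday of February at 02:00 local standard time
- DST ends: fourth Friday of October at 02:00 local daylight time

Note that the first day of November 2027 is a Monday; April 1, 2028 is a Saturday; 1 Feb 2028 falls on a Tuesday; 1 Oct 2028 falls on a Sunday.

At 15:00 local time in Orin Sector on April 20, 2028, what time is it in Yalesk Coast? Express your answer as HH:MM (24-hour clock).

1 November 2027 is a Monday, so the first Friday is November 5 and the fourth is November 26.
1 April 2028 is a Saturday, so the first Sunday is April 2 and the third is April 16.
April 20, 2028 does not fall between 26 November 2027 and 16 April 2028, so daylight saving is not in effect and Orin Sector is at UTC−08:00.
15:00 Orin Sector + 8h = 23:00 UTC.
1 February 2028 is a Tuesday, so the first Sunday is February 6 and the second is February 13.
1 October 2028 is a Sunday, so the first Friday is October 6 and the fourth is October 27.
At the standard offset (UTC+01:00), 23:00 UTC + 1h = 00:00 Yalesk Coast standard time (rolling into the next day, 21 April 2028).
The standard-time date in Yalesk Coast, April 21, 2028, falls between 13 February and 27 October, so daylight saving is in effect and Yalesk Coast is at UTC+02:00.
23:00 UTC + 2h = 01:00 Yalesk Coast (rolling into the next day, 21 April 2028).

01:00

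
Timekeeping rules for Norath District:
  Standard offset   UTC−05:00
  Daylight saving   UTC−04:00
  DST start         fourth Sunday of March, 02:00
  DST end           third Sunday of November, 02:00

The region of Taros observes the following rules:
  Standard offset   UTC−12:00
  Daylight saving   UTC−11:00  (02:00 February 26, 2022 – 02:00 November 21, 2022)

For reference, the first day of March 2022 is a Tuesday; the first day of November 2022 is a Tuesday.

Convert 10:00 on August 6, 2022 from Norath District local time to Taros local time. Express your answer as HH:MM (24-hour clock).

1 March 2022 is a Tuesday, so the first Sunday is March 6 and the fourth is March 27.
1 November 2022 is a Tuesday, so the first Sunday is November 6 and the third is November 20.
August 6, 2022 falls between 27 March and 20 November, so daylight saving is in effect and Norath District is at UTC−04:00.
10:00 Norath District + 4h = 14:00 UTC.
At the standard offset (UTC−12:00), 14:00 UTC − 12h = 02:00 Taros standard time.
The standard-time date in Taros, August 6, 2022, falls between 26 February and 21 November, so daylight saving is in effect and Taros is at UTC−11:00.
14:00 UTC − 11h = 03:00 Taros.

03:00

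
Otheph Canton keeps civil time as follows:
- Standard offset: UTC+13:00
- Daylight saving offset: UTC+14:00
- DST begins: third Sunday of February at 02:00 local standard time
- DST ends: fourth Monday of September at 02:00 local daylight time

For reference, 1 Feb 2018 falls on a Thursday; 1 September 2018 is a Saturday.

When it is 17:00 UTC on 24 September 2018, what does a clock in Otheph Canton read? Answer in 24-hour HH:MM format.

06:00

1 February 2018 is a Thursday, so the first Sunday is February 4 and the third is February 18.
1 September 2018 is a Saturday, so the first Monday is September 3 and the fourth is September 24.
At the standard offset (UTC+13:00), 17:00 UTC + 13h = 06:00 Otheph Canton standard time (rolling into the next day, 25 September 2018).
Daylight saving runs 18 February – 24 September; the standard-time date in Otheph Canton, 25 September 2018, is outside that window, so Otheph Canton is on standard time at UTC+13:00.
17:00 UTC + 13h = 06:00 local (rolling into the next day, 25 September 2018).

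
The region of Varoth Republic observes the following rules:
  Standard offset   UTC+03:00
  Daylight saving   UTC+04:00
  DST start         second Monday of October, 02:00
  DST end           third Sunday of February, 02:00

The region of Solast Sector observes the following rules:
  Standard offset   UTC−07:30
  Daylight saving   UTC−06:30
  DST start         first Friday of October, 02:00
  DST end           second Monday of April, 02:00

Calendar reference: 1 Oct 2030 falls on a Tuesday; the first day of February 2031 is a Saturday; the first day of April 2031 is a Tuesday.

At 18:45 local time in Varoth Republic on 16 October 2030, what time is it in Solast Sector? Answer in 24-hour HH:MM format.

08:15

1 October 2030 is a Tuesday, so the first Monday is October 7 and the second is October 14.
1 February 2031 is a Saturday, so the first Sunday is February 2 and the third is February 16.
Daylight saving runs 14 October 2030 – 16 February 2031; 16 October 2030 is inside that window, so Varoth Republic is at UTC+04:00.
18:45 Varoth Republic − 4h = 14:45 UTC.
1 October 2030 is a Tuesday, so the first Friday is October 4.
1 April 2031 is a Tuesday, so the first Monday is April 7 and the second is April 14.
At the standard offset (UTC−07:30), 14:45 UTC − 7h30m = 07:15 Solast Sector standard time.
Daylight saving runs 4 October 2030 – 14 April 2031; the standard-time date in Solast Sector, 16 October 2030, is inside that window, so Solast Sector is at UTC−06:30.
14:45 UTC − 6h30m = 08:15 Solast Sector.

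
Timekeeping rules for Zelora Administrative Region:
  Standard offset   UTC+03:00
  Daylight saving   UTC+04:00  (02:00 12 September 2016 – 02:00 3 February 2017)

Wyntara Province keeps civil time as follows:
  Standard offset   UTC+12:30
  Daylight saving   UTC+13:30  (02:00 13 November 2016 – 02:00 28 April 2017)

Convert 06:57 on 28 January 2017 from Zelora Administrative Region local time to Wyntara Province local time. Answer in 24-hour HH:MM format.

16:27

28 January 2017 falls between 12 September 2016 and 3 February 2017, so daylight saving is in effect and Zelora Administrative Region is at UTC+04:00.
06:57 Zelora Administrative Region − 4h = 02:57 UTC.
At the standard offset (UTC+12:30), 02:57 UTC + 12h30m = 15:27 Wyntara Province standard time.
The standard-time date in Wyntara Province, 28 January 2017, falls between 13 November 2016 and 28 April 2017, so daylight saving is in effect and Wyntara Province is at UTC+13:30.
02:57 UTC + 13h30m = 16:27 Wyntara Province.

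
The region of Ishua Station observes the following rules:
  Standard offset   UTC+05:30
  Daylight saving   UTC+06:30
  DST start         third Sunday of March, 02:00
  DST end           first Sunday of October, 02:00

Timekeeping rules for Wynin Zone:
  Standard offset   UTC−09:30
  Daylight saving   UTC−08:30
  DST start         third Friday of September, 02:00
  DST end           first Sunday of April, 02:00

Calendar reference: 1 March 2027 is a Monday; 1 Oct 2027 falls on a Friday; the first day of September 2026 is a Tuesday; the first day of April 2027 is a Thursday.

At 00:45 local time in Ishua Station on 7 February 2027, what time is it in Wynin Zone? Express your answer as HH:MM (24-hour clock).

1 March 2027 is a Monday, so the first Sunday is March 7 and the third is March 21.
1 October 2027 is a Friday, so the first Sunday is October 3.
Daylight saving runs 21 March – 3 October; 7 February 2027 is outside that window, so Ishua Station is on standard time at UTC+05:30.
00:45 Ishua Station − 5h30m = 19:15 UTC (rolling into the previous day, 6 February 2027).
1 September 2026 is a Tuesday, so the first Friday is September 4 and the third is September 18.
1 April 2027 is a Thursday, so the first Sunday is April 4.
At the standard offset (UTC−09:30), 19:15 UTC − 9h30m = 09:45 Wynin Zone standard time.
Daylight saving runs 18 September 2026 – 4 April 2027; the standard-time date in Wynin Zone, 6 February 2027, is inside that window, so Wynin Zone is at UTC−08:30.
19:15 UTC − 8h30m = 10:45 Wynin Zone.

10:45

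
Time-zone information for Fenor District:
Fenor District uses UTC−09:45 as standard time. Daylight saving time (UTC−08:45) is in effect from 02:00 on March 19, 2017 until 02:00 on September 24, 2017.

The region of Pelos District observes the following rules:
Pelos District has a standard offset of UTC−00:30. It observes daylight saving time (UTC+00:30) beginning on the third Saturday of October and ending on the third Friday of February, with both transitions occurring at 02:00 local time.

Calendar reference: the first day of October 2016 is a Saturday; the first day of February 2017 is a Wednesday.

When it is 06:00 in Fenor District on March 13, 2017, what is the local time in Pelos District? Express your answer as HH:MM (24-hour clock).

March 13, 2017 does not fall between 19 March and 24 September, so daylight saving is not in effect and Fenor District is at UTC−09:45.
06:00 Fenor District + 9h45m = 15:45 UTC.
1 October 2016 is a Saturday, so the first Saturday is October 1 and the third is October 15.
1 February 2017 is a Wednesday, so the first Friday is February 3 and the third is February 17.
At the standard offset (UTC−00:30), 15:45 UTC − 0h30m = 15:15 Pelos District standard time.
Daylight saving runs 15 October 2016 – 17 February 2017; the standard-time date in Pelos District, March 13, 2017, is outside that window, so Pelos District is on standard time at UTC−00:30.
15:45 UTC − 0h30m = 15:15 Pelos District.

15:15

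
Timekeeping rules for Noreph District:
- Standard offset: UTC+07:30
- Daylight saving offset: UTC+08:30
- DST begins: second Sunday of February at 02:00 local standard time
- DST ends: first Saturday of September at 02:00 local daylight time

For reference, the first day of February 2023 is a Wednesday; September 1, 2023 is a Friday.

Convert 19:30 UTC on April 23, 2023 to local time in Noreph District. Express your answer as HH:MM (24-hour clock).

04:00

1 February 2023 is a Wednesday, so the first Sunday is February 5 and the second is February 12.
1 September 2023 is a Friday, so the first Saturday is September 2.
At the standard offset (UTC+07:30), 19:30 UTC + 7h30m = 03:00 Noreph District standard time (rolling into the next day, 24 April 2023).
The standard-time date in Noreph District, April 24, 2023, lies within the daylight-saving period (12 February – 2 September), so Noreph District is on daylight time, UTC+08:30.
19:30 UTC + 8h30m = 04:00 local (rolling into the next day, 24 April 2023).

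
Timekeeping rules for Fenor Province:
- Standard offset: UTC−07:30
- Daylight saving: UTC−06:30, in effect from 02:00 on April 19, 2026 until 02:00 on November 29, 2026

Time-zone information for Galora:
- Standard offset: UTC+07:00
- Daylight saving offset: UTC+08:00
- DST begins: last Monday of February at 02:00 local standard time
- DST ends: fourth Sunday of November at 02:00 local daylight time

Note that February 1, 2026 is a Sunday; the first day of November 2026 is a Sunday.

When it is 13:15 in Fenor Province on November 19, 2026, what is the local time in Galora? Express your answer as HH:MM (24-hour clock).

Daylight saving runs 19 April – 29 November; November 19, 2026 is inside that window, so Fenor Province is at UTC−06:30.
13:15 Fenor Province + 6h30m = 19:45 UTC.
1 February 2026 is a Sunday, so Mondays fall on 2, 9, 16, 23; the last is February 23.
1 November 2026 is a Sunday, so the first Sunday is November 1 and the fourth is November 22.
At the standard offset (UTC+07:00), 19:45 UTC + 7h = 02:45 Galora standard time (rolling into the next day, 20 November 2026).
Daylight saving runs 23 February – 22 November; the standard-time date in Galora, November 20, 2026, is inside that window, so Galora is at UTC+08:00.
19:45 UTC + 8h = 03:45 Galora (rolling into the next day, 20 November 2026).

03:45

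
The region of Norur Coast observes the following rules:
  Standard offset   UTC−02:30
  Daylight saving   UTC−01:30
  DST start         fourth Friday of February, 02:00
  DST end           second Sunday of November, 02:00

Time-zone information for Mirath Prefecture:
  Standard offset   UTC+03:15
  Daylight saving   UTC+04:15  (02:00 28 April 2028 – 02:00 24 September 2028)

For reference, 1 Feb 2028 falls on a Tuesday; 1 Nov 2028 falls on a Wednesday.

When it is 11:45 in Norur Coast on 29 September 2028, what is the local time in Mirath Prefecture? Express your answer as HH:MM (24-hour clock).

1 February 2028 is a Tuesday, so the first Friday is February 4 and the fourth is February 25.
1 November 2028 is a Wednesday, so the first Sunday is November 5 and the second is November 12.
Daylight saving runs 25 February – 12 November; 29 September 2028 is inside that window, so Norur Coast is at UTC−01:30.
11:45 Norur Coast + 1h30m = 13:15 UTC.
At the standard offset (UTC+03:15), 13:15 UTC + 3h15m = 16:30 Mirath Prefecture standard time.
The standard-time date in Mirath Prefecture, 29 September 2028, is outside the daylight-saving period (28 April – 24 September), so Mirath Prefecture is on standard time, UTC+03:15.
13:15 UTC + 3h15m = 16:30 Mirath Prefecture.

16:30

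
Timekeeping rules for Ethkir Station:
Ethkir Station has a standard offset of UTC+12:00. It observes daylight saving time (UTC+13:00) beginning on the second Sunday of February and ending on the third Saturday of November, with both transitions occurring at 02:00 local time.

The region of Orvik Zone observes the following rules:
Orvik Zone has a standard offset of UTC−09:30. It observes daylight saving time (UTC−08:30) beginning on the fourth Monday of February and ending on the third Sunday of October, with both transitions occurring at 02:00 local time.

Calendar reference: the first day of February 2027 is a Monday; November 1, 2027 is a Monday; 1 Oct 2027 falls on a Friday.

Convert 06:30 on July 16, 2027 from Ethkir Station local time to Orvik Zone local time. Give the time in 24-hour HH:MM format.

09:00

1 February 2027 is a Monday, so the first Sunday is February 7 and the second is February 14.
1 November 2027 is a Monday, so the first Saturday is November 6 and the third is November 20.
July 16, 2027 falls between 14 February and 20 November, so daylight saving is in effect and Ethkir Station is at UTC+13:00.
06:30 Ethkir Station − 13h = 17:30 UTC (rolling into the previous day, 15 July 2027).
1 February 2027 is a Monday, so the first Monday is February 1 and the fourth is February 22.
1 October 2027 is a Friday, so the first Sunday is October 3 and the third is October 17.
At the standard offset (UTC−09:30), 17:30 UTC − 9h30m = 08:00 Orvik Zone standard time.
The standard-time date in Orvik Zone, July 15, 2027, falls between 22 February and 17 October, so daylight saving is in effect and Orvik Zone is at UTC−08:30.
17:30 UTC − 8h30m = 09:00 Orvik Zone.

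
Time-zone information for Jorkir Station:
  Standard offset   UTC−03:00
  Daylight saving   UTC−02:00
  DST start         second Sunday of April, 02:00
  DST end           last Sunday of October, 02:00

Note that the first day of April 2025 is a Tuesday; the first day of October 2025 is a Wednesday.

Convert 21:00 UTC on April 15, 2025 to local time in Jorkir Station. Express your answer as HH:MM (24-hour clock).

1 April 2025 is a Tuesday, so the first Sunday is April 6 and the second is April 13.
1 October 2025 is a Wednesday, so Sundays fall on 5, 12, 19, 26; the last is October 26.
At the standard offset (UTC−03:00), 21:00 UTC − 3h = 18:00 Jorkir Station standard time.
The standard-time date in Jorkir Station, April 15, 2025, falls between 13 April and 26 October, so daylight saving is in effect and Jorkir Station is at UTC−02:00.
21:00 UTC − 2h = 19:00 local.

19:00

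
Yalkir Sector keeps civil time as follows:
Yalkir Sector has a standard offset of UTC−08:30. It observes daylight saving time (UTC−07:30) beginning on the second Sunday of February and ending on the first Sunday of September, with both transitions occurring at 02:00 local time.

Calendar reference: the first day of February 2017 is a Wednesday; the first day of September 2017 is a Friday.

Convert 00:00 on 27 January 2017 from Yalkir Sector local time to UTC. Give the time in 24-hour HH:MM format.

1 February 2017 is a Wednesday, so the first Sunday is February 5 and the second is February 12.
1 September 2017 is a Friday, so the first Sunday is September 3.
27 January 2017 does not fall between 12 February and 3 September, so daylight saving is not in effect and Yalkir Sector is at UTC−08:30.
00:00 local + 8h30m = 08:30 UTC.

08:30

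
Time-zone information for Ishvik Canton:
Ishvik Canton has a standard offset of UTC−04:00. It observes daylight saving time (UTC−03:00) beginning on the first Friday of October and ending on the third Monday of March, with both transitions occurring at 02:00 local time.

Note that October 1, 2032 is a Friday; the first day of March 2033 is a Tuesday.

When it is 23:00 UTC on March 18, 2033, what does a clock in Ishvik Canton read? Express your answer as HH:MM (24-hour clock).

1 October 2032 is a Friday, so the first Friday is October 1.
1 March 2033 is a Tuesday, so the first Monday is March 7 and the third is March 21.
At the standard offset (UTC−04:00), 23:00 UTC − 4h = 19:00 Ishvik Canton standard time.
The standard-time date in Ishvik Canton, March 18, 2033, falls between 1 October 2032 and 21 March 2033, so daylight saving is in effect and Ishvik Canton is at UTC−03:00.
23:00 UTC − 3h = 20:00 local.

20:00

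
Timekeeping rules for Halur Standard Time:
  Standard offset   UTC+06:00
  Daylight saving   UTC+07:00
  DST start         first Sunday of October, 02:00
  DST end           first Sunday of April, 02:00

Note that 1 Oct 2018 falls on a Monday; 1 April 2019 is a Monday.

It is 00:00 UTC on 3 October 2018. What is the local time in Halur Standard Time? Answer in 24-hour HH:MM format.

06:00

1 October 2018 is a Monday, so the first Sunday is October 7.
1 April 2019 is a Monday, so the first Sunday is April 7.
At the standard offset (UTC+06:00), 00:00 UTC + 6h = 06:00 Halur Standard Time standard time.
Daylight saving runs 7 October 2018 – 7 April 2019; the standard-time date in Halur Standard Time, 3 October 2018, is outside that window, so Halur Standard Time is on standard time at UTC+06:00.
00:00 UTC + 6h = 06:00 local.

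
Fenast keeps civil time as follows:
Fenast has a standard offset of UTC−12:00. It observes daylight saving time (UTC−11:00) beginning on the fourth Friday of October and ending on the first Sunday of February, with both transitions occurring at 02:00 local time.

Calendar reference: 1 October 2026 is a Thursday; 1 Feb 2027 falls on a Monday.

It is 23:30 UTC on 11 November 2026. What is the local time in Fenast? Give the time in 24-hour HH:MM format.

12:30

1 October 2026 is a Thursday, so the first Friday is October 2 and the fourth is October 23.
1 February 2027 is a Monday, so the first Sunday is February 7.
At the standard offset (UTC−12:00), 23:30 UTC − 12h = 11:30 Fenast standard time.
The standard-time date in Fenast, 11 November 2026, lies within the daylight-saving period (23 October 2026 – 7 February 2027), so Fenast is on daylight time, UTC−11:00.
23:30 UTC − 11h = 12:30 local.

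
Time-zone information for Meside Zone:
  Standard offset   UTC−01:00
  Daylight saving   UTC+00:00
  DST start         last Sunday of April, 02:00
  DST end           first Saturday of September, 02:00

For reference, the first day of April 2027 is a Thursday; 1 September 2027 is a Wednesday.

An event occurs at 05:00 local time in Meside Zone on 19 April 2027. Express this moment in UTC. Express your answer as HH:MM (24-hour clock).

1 April 2027 is a Thursday, so Sundays fall on 4, 11, 18, 25; the last is April 25.
1 September 2027 is a Wednesday, so the first Saturday is September 4.
19 April 2027 is outside the daylight-saving period (25 April – 4 September), so Meside Zone is on standard time, UTC−01:00.
05:00 local + 1h = 06:00 UTC.

06:00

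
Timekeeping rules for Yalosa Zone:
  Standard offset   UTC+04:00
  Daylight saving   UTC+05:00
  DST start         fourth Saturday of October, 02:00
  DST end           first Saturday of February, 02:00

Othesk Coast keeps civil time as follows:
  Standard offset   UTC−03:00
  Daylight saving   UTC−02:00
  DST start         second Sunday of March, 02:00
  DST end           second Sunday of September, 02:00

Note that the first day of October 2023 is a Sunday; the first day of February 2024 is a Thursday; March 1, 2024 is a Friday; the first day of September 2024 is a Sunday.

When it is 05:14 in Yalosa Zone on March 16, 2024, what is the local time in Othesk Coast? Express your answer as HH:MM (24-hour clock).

1 October 2023 is a Sunday, so the first Saturday is October 7 and the fourth is October 28.
1 February 2024 is a Thursday, so the first Saturday is February 3.
March 16, 2024 does not fall between 28 October 2023 and 3 February 2024, so daylight saving is not in effect and Yalosa Zone is at UTC+04:00.
05:14 Yalosa Zone − 4h = 01:14 UTC.
1 March 2024 is a Friday, so the first Sunday is March 3 and the second is March 10.
1 September 2024 is a Sunday, so the first Sunday is September 1 and the second is September 8.
At the standard offset (UTC−03:00), 01:14 UTC − 3h = 22:14 Othesk Coast standard time (rolling into the previous day, 15 March 2024).
The standard-time date in Othesk Coast, March 15, 2024, lies within the daylight-saving period (10 March – 8 September), so Othesk Coast is on daylight time, UTC−02:00.
01:14 UTC − 2h = 23:14 Othesk Coast (rolling into the previous day, 15 March 2024).

23:14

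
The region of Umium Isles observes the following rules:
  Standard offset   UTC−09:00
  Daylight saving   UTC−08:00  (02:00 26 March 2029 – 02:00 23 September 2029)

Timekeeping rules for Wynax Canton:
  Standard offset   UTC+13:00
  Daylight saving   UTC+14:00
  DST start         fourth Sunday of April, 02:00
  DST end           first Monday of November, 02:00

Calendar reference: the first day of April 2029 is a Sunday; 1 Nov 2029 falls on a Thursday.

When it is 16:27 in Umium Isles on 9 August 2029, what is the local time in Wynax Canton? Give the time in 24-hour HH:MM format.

Daylight saving runs 26 March – 23 September; 9 August 2029 is inside that window, so Umium Isles is at UTC−08:00.
16:27 Umium Isles + 8h = 00:27 UTC (rolling into the next day, 10 August 2029).
1 April 2029 is a Sunday, so the first Sunday is April 1 and the fourth is April 22.
1 November 2029 is a Thursday, so the first Monday is November 5.
At the standard offset (UTC+13:00), 00:27 UTC + 13h = 13:27 Wynax Canton standard time.
Daylight saving runs 22 April – 5 November; the standard-time date in Wynax Canton, 10 August 2029, is inside that window, so Wynax Canton is at UTC+14:00.
00:27 UTC + 14h = 14:27 Wynax Canton.

14:27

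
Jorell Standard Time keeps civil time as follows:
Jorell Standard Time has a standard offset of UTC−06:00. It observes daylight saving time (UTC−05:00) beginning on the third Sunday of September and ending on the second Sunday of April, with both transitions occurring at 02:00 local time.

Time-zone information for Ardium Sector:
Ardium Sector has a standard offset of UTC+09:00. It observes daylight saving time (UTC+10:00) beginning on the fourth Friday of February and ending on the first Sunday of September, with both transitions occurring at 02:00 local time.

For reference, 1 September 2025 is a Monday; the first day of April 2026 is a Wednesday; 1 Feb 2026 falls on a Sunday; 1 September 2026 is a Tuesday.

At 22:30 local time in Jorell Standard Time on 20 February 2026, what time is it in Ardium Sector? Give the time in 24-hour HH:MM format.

1 September 2025 is a Monday, so the first Sunday is September 7 and the third is September 21.
1 April 2026 is a Wednesday, so the first Sunday is April 5 and the second is April 12.
Daylight saving runs 21 September 2025 – 12 April 2026; 20 February 2026 is inside that window, so Jorell Standard Time is at UTC−05:00.
22:30 Jorell Standard Time + 5h = 03:30 UTC (rolling into the next day, 21 February 2026).
1 February 2026 is a Sunday, so the first Friday is February 6 and the fourth is February 27.
1 September 2026 is a Tuesday, so the first Sunday is September 6.
At the standard offset (UTC+09:00), 03:30 UTC + 9h = 12:30 Ardium Sector standard time.
Daylight saving runs 27 February – 6 September; the standard-time date in Ardium Sector, 21 February 2026, is outside that window, so Ardium Sector is on standard time at UTC+09:00.
03:30 UTC + 9h = 12:30 Ardium Sector.

12:30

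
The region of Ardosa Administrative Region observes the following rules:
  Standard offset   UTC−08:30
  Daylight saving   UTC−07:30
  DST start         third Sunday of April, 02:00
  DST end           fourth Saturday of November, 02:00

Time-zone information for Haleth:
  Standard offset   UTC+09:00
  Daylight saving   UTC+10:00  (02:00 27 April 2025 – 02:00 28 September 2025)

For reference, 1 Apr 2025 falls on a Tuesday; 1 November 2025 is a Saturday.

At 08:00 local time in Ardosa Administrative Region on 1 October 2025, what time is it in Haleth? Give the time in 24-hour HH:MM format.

00:30

1 April 2025 is a Tuesday, so the first Sunday is April 6 and the third is April 20.
1 November 2025 is a Saturday, so the first Saturday is November 1 and the fourth is November 22.
Daylight saving runs 20 April – 22 November; 1 October 2025 is inside that window, so Ardosa Administrative Region is at UTC−07:30.
08:00 Ardosa Administrative Region + 7h30m = 15:30 UTC.
At the standard offset (UTC+09:00), 15:30 UTC + 9h = 00:30 Haleth standard time (rolling into the next day, 2 October 2025).
Daylight saving runs 27 April – 28 September; the standard-time date in Haleth, 2 October 2025, is outside that window, so Haleth is on standard time at UTC+09:00.
15:30 UTC + 9h = 00:30 Haleth (rolling into the next day, 2 October 2025).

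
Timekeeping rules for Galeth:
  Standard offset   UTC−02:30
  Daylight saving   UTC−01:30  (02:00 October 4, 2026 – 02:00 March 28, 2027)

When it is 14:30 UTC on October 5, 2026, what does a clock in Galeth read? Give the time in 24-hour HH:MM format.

13:00

At the standard offset (UTC−02:30), 14:30 UTC − 2h30m = 12:00 Galeth standard time.
Daylight saving runs 4 October 2026 – 28 March 2027; the standard-time date in Galeth, October 5, 2026, is inside that window, so Galeth is at UTC−01:30.
14:30 UTC − 1h30m = 13:00 local.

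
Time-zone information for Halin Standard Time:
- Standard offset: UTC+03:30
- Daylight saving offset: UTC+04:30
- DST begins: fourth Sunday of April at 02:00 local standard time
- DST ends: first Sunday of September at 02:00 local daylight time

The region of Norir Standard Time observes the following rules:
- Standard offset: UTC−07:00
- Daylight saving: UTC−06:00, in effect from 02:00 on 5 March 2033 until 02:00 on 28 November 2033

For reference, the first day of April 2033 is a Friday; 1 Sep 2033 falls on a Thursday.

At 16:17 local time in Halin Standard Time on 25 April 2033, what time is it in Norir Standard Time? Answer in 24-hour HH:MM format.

1 April 2033 is a Friday, so the first Sunday is April 3 and the fourth is April 24.
1 September 2033 is a Thursday, so the first Sunday is September 4.
Daylight saving runs 24 April – 4 September; 25 April 2033 is inside that window, so Halin Standard Time is at UTC+04:30.
16:17 Halin Standard Time − 4h30m = 11:47 UTC.
At the standard offset (UTC−07:00), 11:47 UTC − 7h = 04:47 Norir Standard Time standard time.
The standard-time date in Norir Standard Time, 25 April 2033, falls between 5 March and 28 November, so daylight saving is in effect and Norir Standard Time is at UTC−06:00.
11:47 UTC − 6h = 05:47 Norir Standard Time.

05:47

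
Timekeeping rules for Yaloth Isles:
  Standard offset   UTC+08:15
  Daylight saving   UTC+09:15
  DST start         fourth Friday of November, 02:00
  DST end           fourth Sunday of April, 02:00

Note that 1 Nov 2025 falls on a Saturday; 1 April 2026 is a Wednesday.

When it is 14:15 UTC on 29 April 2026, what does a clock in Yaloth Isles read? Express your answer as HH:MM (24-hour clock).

22:30

1 November 2025 is a Saturday, so the first Friday is November 7 and the fourth is November 28.
1 April 2026 is a Wednesday, so the first Sunday is April 5 and the fourth is April 26.
At the standard offset (UTC+08:15), 14:15 UTC + 8h15m = 22:30 Yaloth Isles standard time.
The standard-time date in Yaloth Isles, 29 April 2026, does not fall between 28 November 2025 and 26 April 2026, so daylight saving is not in effect and Yaloth Isles is at UTC+08:15.
14:15 UTC + 8h15m = 22:30 local.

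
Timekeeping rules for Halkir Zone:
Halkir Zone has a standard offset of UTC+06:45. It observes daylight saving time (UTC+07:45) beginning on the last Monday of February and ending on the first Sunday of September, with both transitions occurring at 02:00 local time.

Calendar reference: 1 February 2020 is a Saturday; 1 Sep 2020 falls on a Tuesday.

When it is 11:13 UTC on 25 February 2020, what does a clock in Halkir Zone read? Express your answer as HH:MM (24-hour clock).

18:58

1 February 2020 is a Saturday, so Mondays fall on 3, 10, 17, 24; the last is February 24.
1 September 2020 is a Tuesday, so the first Sunday is September 6.
At the standard offset (UTC+06:45), 11:13 UTC + 6h45m = 17:58 Halkir Zone standard time.
Daylight saving runs 24 February – 6 September; the standard-time date in Halkir Zone, 25 February 2020, is inside that window, so Halkir Zone is at UTC+07:45.
11:13 UTC + 7h45m = 18:58 local.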